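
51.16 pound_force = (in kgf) 23.21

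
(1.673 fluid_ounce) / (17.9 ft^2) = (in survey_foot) 9.761e-05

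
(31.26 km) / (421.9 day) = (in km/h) 0.003087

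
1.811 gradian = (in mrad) 28.45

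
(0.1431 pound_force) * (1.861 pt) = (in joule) 0.0004179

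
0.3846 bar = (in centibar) 38.46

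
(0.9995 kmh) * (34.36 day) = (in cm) 8.242e+07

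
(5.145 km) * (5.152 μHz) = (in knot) 0.05153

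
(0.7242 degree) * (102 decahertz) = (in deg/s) 738.7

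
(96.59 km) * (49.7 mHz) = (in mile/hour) 1.074e+04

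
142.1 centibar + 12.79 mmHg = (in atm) 1.419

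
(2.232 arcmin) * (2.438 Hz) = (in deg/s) 0.09069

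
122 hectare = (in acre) 301.5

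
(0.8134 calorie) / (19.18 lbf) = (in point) 113.1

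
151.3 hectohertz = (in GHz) 1.513e-05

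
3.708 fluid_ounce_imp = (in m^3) 0.0001054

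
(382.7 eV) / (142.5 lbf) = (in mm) 9.673e-17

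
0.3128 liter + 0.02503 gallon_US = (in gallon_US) 0.1077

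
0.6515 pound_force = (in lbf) 0.6515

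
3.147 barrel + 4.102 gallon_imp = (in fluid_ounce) 1.755e+04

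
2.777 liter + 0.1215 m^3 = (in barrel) 0.7817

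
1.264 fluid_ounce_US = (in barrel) 0.0002351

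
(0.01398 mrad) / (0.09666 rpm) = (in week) 2.284e-09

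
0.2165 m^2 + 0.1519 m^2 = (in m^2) 0.3684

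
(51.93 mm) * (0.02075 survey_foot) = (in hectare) 3.284e-08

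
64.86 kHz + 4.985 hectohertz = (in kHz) 65.36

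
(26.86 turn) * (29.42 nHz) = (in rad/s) 4.965e-06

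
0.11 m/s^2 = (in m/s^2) 0.11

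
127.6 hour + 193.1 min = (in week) 0.7787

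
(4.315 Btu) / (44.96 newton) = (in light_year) 1.07e-14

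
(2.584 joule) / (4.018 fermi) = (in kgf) 6.558e+13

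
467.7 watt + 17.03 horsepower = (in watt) 1.317e+04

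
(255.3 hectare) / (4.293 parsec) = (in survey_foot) 6.323e-11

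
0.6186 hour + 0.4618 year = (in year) 0.4619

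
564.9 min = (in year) 0.001075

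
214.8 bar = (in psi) 3115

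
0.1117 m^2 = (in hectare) 1.117e-05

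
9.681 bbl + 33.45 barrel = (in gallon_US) 1812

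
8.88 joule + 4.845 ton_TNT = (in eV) 1.265e+29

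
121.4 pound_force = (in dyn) 5.4e+07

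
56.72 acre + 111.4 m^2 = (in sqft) 2.472e+06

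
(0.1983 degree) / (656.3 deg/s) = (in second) 0.0003021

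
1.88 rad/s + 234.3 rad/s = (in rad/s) 236.2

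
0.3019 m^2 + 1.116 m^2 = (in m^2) 1.418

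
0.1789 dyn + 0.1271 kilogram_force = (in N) 1.246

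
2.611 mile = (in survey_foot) 1.379e+04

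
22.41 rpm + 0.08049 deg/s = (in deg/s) 134.5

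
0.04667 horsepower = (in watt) 34.8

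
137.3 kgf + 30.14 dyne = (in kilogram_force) 137.3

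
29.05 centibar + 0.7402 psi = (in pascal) 3.415e+04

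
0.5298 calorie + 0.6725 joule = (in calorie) 0.6905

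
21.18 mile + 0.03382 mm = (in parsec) 1.105e-12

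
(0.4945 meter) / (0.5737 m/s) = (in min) 0.01437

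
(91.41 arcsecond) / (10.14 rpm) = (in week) 6.901e-10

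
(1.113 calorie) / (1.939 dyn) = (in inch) 9.455e+06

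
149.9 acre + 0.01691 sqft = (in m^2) 6.066e+05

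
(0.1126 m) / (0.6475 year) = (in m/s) 5.514e-09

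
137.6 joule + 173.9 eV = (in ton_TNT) 3.289e-08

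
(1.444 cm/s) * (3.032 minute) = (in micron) 2.627e+06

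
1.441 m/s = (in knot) 2.801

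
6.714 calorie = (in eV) 1.753e+20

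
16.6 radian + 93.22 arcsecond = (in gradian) 1057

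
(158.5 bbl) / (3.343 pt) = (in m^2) 2.137e+04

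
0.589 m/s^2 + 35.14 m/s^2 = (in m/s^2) 35.73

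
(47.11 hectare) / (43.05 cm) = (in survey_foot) 3.59e+06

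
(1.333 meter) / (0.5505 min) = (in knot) 0.07845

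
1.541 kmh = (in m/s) 0.4281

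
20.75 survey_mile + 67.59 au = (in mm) 1.011e+16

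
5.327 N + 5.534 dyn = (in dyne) 5.327e+05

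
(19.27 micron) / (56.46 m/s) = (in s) 3.413e-07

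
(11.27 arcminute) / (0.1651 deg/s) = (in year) 3.608e-08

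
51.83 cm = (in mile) 0.0003221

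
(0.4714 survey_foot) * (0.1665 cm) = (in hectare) 2.392e-08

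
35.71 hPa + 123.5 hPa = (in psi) 2.309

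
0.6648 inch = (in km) 1.689e-05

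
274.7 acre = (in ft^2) 1.197e+07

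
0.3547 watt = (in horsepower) 0.0004757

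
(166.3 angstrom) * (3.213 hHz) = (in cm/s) 0.0005343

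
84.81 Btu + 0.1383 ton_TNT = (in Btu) 5.485e+05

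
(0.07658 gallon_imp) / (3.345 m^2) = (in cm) 0.01041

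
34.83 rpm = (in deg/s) 209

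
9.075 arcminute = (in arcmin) 9.075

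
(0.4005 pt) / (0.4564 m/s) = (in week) 5.119e-10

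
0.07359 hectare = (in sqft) 7921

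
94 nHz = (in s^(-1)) 9.4e-08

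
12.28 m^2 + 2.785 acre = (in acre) 2.788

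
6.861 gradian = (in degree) 6.175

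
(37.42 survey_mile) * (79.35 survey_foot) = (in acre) 359.9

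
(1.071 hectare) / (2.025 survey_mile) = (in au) 2.197e-11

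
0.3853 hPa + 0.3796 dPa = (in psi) 0.005594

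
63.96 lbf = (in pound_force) 63.96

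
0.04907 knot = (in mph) 0.05647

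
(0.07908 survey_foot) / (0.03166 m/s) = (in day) 8.812e-06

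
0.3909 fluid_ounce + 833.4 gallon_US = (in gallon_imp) 694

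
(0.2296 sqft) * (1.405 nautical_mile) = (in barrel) 349.1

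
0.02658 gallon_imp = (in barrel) 0.00076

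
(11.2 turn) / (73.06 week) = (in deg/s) 9.125e-05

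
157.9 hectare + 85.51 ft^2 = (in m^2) 1.579e+06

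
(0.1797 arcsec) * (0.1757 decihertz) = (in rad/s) 1.531e-08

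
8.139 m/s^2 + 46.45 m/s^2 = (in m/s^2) 54.59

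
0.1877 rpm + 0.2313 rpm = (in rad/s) 0.04388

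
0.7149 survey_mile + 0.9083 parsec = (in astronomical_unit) 1.874e+05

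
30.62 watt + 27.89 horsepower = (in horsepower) 27.93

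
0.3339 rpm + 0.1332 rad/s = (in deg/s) 9.635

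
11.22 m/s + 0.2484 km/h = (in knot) 21.94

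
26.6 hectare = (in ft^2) 2.863e+06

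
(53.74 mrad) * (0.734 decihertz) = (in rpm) 0.03767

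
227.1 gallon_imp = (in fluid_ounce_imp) 3.634e+04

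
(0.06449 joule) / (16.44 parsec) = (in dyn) 1.271e-14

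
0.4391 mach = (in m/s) 149.5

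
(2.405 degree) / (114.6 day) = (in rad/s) 4.239e-09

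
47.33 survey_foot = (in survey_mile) 0.008964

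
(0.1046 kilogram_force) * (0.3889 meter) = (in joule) 0.3989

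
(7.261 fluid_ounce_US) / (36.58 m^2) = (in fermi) 5.87e+09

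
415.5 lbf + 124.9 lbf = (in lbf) 540.4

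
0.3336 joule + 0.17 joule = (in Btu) 0.0004773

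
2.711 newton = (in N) 2.711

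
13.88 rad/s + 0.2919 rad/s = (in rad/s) 14.17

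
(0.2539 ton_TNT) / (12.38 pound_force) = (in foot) 6.329e+07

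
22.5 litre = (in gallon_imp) 4.949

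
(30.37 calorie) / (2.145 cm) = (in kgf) 604.1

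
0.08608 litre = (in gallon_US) 0.02274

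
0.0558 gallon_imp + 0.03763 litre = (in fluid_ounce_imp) 10.25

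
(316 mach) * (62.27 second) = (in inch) 2.638e+08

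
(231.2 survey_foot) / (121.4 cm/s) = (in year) 1.841e-06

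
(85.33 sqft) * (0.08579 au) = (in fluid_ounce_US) 3.44e+15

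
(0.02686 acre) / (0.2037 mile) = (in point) 939.9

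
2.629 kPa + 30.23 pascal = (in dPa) 2.659e+04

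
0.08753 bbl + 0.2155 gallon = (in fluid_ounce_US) 498.1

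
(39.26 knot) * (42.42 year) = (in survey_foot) 8.864e+10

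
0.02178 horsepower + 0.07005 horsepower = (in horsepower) 0.09183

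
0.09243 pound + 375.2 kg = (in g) 3.752e+05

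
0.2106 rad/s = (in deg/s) 12.07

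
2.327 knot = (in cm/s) 119.7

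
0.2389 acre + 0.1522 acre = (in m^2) 1583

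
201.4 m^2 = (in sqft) 2168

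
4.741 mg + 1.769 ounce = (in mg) 5.016e+04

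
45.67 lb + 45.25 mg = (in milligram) 2.072e+07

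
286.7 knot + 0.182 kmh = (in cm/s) 1.475e+04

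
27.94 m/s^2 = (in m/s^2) 27.94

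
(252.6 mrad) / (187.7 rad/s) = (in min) 2.243e-05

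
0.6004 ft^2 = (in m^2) 0.05578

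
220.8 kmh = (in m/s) 61.33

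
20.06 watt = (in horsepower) 0.0269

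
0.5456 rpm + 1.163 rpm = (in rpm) 1.709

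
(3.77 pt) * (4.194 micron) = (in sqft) 6.004e-08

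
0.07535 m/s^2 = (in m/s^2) 0.07535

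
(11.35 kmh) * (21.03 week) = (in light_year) 4.239e-09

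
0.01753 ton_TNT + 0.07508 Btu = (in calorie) 1.753e+07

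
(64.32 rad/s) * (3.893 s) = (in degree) 1.435e+04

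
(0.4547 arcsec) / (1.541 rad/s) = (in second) 1.431e-06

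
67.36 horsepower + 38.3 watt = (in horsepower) 67.41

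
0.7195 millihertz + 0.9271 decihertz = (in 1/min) 5.606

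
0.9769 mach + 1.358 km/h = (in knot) 647.3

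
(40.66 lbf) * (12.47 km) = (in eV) 1.408e+25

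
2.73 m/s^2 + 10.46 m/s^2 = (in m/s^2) 13.19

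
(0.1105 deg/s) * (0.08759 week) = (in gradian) 6504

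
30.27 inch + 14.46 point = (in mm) 774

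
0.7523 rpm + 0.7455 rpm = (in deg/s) 8.987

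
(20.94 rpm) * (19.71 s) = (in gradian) 2752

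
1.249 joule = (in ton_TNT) 2.985e-10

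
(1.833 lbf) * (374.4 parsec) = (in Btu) 8.928e+16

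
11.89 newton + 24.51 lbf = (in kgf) 12.33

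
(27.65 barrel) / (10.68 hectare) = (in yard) 4.501e-05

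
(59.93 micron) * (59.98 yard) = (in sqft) 0.03538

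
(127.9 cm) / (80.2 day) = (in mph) 4.129e-07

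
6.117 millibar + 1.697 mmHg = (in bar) 0.008379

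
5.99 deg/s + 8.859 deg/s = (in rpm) 2.475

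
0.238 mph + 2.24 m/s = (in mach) 0.006891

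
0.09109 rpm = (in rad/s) 0.009539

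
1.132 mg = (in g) 0.001132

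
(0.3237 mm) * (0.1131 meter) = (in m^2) 3.661e-05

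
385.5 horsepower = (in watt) 2.875e+05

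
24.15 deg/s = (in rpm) 4.025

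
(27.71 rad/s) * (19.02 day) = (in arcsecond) 9.393e+12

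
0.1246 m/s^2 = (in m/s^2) 0.1246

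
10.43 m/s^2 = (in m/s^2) 10.43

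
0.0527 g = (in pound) 0.0001162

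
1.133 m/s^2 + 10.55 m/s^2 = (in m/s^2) 11.68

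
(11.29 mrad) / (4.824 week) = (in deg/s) 2.217e-07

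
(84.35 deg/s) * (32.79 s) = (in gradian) 3073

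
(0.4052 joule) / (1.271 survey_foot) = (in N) 1.046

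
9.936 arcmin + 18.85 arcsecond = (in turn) 0.0004745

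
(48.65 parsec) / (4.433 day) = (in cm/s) 3.919e+14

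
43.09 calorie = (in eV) 1.125e+21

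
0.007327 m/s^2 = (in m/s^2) 0.007327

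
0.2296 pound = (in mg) 1.041e+05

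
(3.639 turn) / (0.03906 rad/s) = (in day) 0.006775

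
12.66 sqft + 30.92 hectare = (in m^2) 3.092e+05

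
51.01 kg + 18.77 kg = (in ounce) 2461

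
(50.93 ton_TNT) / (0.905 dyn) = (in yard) 2.575e+16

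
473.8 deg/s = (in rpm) 78.97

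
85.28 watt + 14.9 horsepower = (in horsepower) 15.01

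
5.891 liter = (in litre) 5.891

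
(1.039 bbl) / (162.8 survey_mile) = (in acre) 1.558e-10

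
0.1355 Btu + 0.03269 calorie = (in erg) 1.431e+09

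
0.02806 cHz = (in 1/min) 0.01684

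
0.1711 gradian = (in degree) 0.154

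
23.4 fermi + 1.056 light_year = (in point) 2.832e+19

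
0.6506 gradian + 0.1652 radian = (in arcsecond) 3.618e+04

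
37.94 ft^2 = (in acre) 0.000871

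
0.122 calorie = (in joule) 0.5104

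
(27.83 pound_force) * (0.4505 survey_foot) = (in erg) 1.7e+08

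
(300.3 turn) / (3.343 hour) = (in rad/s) 0.1568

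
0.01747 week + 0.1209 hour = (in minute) 183.4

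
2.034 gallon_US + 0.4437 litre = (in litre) 8.143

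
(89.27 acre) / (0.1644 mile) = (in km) 1.365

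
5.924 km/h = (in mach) 0.004833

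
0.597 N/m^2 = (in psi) 8.659e-05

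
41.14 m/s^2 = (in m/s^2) 41.14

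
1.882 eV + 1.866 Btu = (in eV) 1.229e+22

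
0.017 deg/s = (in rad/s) 0.0002967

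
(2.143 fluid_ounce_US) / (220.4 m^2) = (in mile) 1.787e-10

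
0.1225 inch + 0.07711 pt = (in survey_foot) 0.0103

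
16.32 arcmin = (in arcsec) 979.2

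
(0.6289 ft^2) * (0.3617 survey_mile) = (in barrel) 213.9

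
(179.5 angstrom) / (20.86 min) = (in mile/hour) 3.208e-11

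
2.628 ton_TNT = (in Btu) 1.042e+07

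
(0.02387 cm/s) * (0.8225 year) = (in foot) 2.031e+04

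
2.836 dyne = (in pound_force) 6.376e-06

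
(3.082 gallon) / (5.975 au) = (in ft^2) 1.405e-13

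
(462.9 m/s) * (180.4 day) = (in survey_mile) 4.483e+06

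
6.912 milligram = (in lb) 1.524e-05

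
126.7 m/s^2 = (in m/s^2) 126.7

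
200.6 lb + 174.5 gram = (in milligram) 9.117e+07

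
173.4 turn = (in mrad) 1.09e+06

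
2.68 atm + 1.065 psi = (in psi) 40.45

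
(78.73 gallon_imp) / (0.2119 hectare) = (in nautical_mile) 9.12e-08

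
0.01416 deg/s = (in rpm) 0.00236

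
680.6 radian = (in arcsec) 1.404e+08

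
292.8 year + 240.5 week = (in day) 1.086e+05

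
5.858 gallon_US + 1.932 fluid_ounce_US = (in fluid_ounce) 751.8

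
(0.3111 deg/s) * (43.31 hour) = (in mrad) 8.466e+05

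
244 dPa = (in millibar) 0.244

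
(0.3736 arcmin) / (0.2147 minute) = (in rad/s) 8.436e-06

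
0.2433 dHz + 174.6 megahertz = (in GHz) 0.1746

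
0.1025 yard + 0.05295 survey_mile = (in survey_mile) 0.05301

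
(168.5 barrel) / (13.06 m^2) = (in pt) 5815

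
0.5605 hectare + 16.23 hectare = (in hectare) 16.79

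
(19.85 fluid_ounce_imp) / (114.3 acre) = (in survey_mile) 7.576e-13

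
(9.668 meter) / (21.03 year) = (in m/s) 1.458e-08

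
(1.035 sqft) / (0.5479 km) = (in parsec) 5.687e-21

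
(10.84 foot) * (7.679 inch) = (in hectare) 6.444e-05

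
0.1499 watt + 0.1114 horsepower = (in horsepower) 0.1116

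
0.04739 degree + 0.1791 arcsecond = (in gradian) 0.05271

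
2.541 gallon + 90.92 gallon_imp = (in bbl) 2.66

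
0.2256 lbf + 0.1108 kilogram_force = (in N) 2.09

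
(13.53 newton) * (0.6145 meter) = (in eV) 5.189e+19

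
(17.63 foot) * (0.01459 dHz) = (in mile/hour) 0.01754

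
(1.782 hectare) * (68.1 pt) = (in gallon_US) 1.131e+05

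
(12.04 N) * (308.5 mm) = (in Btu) 0.003521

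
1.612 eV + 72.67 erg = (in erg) 72.67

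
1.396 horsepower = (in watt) 1041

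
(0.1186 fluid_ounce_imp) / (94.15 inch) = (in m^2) 1.409e-06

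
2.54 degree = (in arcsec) 9144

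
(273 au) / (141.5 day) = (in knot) 6.494e+06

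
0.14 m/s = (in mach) 0.0004112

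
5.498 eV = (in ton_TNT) 2.105e-28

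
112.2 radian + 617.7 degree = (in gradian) 7829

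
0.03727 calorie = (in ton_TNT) 3.727e-11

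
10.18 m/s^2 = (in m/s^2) 10.18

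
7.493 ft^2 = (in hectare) 6.961e-05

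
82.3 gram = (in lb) 0.1814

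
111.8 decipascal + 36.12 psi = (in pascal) 2.49e+05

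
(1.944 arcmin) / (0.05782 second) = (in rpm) 0.09339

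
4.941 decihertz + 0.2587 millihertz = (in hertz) 0.4944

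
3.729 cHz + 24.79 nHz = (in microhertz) 3.729e+04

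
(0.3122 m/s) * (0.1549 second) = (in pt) 137.1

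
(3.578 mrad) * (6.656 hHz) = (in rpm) 22.74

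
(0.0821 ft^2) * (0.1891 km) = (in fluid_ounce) 4.877e+04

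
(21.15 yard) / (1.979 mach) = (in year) 9.101e-10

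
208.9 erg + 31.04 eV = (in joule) 2.089e-05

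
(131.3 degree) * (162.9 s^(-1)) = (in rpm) 3565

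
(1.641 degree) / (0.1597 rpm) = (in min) 0.02854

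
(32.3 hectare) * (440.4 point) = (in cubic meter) 5.018e+04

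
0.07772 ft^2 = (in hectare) 7.22e-07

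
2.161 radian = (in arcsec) 4.457e+05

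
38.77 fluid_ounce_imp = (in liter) 1.102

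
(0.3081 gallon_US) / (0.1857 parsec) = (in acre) 5.029e-23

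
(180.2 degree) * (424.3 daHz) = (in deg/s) 7.646e+05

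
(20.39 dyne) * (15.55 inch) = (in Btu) 7.633e-08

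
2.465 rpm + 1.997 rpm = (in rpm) 4.462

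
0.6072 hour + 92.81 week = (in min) 9.356e+05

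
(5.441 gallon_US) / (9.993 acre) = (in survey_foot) 1.671e-06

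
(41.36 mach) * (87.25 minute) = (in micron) 7.372e+13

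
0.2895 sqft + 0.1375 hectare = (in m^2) 1375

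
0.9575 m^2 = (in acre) 0.0002366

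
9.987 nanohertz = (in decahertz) 9.987e-10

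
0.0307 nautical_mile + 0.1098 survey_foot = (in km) 0.05689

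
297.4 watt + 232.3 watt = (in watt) 529.7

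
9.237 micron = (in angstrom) 9.237e+04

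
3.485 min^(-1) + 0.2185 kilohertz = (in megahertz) 0.0002186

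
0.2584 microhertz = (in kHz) 2.584e-10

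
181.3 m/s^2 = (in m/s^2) 181.3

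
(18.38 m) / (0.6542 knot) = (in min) 0.9102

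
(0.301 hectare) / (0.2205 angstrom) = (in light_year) 0.01443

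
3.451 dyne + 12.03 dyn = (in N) 0.0001548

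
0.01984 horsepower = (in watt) 14.79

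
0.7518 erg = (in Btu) 7.126e-11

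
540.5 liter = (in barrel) 3.4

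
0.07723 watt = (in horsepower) 0.0001036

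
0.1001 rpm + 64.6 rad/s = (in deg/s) 3702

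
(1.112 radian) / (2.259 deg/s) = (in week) 4.663e-05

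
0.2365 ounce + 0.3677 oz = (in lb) 0.03776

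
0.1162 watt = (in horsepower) 0.0001558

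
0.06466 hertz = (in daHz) 0.006466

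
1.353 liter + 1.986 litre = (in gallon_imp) 0.7345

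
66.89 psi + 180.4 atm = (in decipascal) 1.874e+08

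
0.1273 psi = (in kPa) 0.8777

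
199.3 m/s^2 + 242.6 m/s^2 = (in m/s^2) 441.9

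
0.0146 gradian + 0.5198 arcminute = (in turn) 6.056e-05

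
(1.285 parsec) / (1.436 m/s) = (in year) 8.756e+08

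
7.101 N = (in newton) 7.101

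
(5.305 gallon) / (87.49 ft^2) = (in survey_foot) 0.008106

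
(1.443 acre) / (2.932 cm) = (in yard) 2.178e+05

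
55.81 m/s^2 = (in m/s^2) 55.81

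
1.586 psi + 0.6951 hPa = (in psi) 1.596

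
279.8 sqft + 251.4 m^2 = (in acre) 0.06855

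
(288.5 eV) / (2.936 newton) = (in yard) 1.722e-17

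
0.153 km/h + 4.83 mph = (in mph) 4.925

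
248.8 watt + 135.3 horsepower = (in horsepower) 135.6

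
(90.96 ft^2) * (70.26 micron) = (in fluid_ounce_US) 20.08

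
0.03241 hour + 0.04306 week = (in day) 0.3028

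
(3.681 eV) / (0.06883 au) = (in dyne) 5.728e-24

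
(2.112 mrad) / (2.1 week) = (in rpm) 1.588e-08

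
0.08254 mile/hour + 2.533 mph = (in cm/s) 116.9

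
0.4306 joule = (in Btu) 0.0004081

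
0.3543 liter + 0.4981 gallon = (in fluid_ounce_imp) 78.83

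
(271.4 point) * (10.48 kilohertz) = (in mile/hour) 2245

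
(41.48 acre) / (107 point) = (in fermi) 4.447e+21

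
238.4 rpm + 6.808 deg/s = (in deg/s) 1437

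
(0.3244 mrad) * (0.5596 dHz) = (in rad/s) 1.815e-05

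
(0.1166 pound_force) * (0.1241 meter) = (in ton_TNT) 1.538e-11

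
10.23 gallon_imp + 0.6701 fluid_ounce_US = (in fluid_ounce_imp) 1637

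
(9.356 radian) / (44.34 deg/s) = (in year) 3.834e-07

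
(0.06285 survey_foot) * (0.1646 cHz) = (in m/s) 3.153e-05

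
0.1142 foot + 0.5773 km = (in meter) 577.3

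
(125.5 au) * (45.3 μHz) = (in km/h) 3.062e+09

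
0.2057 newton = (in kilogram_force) 0.02098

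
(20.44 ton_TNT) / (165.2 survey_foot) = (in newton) 1.698e+09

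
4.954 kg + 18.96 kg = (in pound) 52.72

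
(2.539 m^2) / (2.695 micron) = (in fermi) 9.421e+20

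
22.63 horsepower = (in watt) 1.688e+04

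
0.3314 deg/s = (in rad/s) 0.005784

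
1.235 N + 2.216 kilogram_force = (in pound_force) 5.163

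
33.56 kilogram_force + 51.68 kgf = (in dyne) 8.359e+07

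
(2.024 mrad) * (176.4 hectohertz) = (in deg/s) 2046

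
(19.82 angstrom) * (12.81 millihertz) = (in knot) 4.935e-11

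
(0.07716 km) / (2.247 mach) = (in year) 3.198e-09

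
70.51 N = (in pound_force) 15.85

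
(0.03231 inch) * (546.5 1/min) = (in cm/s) 0.7475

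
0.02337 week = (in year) 0.0004482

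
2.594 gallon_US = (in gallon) 2.594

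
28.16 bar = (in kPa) 2816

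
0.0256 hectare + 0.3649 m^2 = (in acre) 0.06335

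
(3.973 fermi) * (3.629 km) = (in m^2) 1.442e-11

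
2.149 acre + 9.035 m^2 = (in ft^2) 9.371e+04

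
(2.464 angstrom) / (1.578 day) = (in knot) 3.513e-15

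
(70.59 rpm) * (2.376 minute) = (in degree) 6.038e+04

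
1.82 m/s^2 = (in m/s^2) 1.82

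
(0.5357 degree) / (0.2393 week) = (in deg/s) 3.701e-06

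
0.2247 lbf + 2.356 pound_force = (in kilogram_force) 1.171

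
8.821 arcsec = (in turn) 6.806e-06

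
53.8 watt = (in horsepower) 0.07215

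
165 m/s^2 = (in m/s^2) 165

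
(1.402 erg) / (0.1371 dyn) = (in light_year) 1.081e-17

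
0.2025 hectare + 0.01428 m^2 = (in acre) 0.5004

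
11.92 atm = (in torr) 9059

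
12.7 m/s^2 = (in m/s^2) 12.7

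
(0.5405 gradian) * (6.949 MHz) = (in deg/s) 3.38e+06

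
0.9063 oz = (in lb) 0.05664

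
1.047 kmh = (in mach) 0.0008541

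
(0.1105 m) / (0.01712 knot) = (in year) 3.978e-07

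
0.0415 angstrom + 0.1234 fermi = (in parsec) 1.345e-28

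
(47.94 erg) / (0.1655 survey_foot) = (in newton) 9.504e-05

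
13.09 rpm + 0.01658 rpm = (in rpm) 13.11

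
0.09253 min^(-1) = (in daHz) 0.0001542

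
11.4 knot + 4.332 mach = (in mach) 4.349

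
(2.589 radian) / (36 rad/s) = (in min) 0.001199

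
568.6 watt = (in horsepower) 0.7625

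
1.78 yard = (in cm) 162.8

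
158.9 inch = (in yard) 4.414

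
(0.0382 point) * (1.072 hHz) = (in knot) 0.002808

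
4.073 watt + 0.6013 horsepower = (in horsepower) 0.6068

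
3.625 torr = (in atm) 0.00477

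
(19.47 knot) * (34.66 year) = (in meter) 1.095e+10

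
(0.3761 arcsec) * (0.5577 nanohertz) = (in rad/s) 1.017e-15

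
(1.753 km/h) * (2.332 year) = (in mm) 3.581e+10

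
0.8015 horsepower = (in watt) 597.7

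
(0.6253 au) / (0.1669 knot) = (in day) 1.261e+07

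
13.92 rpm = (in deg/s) 83.52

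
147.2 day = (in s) 1.272e+07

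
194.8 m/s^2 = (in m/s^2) 194.8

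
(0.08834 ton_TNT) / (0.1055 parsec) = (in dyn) 0.01135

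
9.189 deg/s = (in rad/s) 0.1604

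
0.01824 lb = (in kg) 0.008274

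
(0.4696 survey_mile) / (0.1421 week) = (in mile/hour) 0.01967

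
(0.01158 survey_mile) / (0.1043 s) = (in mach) 0.5248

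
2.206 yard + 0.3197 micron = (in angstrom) 2.017e+10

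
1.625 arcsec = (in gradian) 0.0005015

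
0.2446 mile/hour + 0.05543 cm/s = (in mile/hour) 0.2458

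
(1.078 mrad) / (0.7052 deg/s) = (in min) 0.00146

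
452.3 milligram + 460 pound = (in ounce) 7360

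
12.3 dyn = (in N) 0.000123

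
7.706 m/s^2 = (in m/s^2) 7.706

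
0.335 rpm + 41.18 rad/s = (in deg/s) 2361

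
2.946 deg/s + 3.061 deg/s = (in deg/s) 6.007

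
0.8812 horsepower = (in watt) 657.1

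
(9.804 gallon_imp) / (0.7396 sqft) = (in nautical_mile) 0.0003502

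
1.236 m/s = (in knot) 2.403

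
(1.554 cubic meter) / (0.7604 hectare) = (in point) 0.5793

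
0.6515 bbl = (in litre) 103.6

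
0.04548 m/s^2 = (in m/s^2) 0.04548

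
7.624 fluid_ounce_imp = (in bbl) 0.001363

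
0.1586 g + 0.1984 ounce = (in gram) 5.783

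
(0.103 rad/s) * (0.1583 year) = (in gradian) 3.273e+07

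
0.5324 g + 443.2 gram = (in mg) 4.437e+05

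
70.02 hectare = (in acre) 173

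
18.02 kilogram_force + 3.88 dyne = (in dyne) 1.767e+07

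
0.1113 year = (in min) 5.85e+04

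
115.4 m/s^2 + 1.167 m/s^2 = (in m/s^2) 116.6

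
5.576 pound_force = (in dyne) 2.48e+06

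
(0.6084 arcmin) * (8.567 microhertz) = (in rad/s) 1.516e-09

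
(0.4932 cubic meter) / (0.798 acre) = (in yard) 0.000167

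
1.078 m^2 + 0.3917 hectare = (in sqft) 4.217e+04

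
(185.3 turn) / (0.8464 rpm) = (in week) 0.02172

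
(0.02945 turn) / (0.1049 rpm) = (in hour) 0.004679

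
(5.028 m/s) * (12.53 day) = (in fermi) 5.443e+21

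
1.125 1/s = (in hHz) 0.01125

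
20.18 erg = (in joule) 2.018e-06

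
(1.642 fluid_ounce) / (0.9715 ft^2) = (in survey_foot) 0.001765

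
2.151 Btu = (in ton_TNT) 5.424e-07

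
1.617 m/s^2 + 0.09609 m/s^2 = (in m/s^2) 1.713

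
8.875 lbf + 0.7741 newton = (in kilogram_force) 4.105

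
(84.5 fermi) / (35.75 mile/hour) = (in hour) 1.469e-18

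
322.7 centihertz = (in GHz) 3.227e-09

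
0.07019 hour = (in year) 8.013e-06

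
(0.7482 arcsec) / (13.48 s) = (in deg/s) 1.542e-05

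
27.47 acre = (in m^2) 1.112e+05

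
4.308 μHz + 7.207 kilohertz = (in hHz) 72.07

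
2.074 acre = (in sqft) 9.034e+04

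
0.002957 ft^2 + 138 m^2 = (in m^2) 138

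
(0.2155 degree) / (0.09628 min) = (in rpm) 0.006217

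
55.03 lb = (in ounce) 880.5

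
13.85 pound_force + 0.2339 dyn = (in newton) 61.61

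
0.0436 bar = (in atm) 0.04303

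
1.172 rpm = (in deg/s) 7.032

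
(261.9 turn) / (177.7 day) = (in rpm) 0.001023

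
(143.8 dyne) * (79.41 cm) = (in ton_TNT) 2.729e-13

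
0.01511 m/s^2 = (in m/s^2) 0.01511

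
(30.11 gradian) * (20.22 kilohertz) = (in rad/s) 9563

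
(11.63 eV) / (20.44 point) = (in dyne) 2.584e-11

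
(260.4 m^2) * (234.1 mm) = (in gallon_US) 1.61e+04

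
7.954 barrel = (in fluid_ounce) 4.276e+04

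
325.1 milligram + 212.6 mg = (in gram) 0.5377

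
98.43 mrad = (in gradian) 6.266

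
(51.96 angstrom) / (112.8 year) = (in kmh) 5.258e-18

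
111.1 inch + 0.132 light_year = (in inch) 4.917e+16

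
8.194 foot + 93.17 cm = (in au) 2.292e-11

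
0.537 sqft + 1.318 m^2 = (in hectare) 0.0001368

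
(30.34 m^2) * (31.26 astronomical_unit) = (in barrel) 8.924e+14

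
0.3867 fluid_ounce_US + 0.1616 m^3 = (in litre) 161.6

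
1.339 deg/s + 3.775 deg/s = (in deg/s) 5.114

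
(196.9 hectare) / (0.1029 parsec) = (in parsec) 2.01e-26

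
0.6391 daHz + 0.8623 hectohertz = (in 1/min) 5557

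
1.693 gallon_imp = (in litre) 7.697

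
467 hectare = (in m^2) 4.67e+06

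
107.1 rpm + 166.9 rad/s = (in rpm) 1701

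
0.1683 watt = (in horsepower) 0.0002257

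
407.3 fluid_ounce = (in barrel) 0.07576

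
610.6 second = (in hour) 0.1696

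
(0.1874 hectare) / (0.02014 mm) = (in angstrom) 9.305e+17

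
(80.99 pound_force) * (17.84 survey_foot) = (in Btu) 1.857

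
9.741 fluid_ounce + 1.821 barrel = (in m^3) 0.2898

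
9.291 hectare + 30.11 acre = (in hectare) 21.48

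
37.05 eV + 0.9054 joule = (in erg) 9.054e+06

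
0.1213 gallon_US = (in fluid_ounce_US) 15.53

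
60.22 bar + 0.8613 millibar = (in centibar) 6022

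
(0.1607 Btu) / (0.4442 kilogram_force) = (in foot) 127.7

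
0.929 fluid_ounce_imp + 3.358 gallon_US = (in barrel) 0.08012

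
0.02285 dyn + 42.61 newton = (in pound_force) 9.579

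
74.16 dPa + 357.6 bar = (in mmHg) 2.682e+05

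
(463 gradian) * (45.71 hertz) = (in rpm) 3175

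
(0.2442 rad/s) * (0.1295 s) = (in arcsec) 6523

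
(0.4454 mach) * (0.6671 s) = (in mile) 0.06287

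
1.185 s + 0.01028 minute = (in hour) 0.0005005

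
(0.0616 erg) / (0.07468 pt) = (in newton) 0.0002338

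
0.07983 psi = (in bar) 0.005504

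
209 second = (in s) 209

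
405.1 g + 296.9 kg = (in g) 2.973e+05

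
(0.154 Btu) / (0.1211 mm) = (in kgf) 1.368e+05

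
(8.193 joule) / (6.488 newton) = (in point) 3580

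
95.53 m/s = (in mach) 0.2806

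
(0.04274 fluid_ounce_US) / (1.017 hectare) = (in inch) 4.893e-09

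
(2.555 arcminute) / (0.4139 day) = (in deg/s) 1.191e-06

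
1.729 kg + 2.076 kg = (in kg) 3.805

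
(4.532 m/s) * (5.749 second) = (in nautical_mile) 0.01407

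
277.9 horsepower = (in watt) 2.072e+05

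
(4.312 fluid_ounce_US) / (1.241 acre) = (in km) 2.539e-11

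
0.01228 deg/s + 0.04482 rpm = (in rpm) 0.04687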